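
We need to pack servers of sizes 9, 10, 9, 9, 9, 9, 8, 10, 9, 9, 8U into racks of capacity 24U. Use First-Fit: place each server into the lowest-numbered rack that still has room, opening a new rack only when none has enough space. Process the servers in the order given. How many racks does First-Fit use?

rack 1: place 9U, 15U left
rack 1: place 10U, 5U left
rack 2: place 9U, 15U left
rack 2: place 9U, 6U left
rack 3: place 9U, 15U left
rack 3: place 9U, 6U left
rack 4: place 8U, 16U left
rack 4: place 10U, 6U left
rack 5: place 9U, 15U left
rack 5: place 9U, 6U left
rack 6: place 8U, 16U left

6 racks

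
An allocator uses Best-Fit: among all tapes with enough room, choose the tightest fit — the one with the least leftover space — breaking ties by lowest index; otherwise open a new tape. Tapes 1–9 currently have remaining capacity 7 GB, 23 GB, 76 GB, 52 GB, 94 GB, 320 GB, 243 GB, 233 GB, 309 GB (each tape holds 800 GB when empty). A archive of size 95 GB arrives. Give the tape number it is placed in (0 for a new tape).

Tapes with room: tape 6 (320 GB), tape 7 (243 GB), tape 8 (233 GB), tape 9 (309 GB).
Tightest fit is tape 8 with 233 GB free.

8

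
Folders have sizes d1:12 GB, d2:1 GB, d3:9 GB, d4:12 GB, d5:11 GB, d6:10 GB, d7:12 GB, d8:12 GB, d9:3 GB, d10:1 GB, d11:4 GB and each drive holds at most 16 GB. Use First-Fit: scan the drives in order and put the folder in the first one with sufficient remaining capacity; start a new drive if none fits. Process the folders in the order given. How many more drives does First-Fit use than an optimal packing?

0

First-Fit: [12,1,3] [9,1,4] [12] [11] [10] [12] [12] → 7 drives.
7 folders exceed 8 GB (half the capacity), and no two of those can share a drive, so at least 7 drives are needed.
So 7 is already optimal.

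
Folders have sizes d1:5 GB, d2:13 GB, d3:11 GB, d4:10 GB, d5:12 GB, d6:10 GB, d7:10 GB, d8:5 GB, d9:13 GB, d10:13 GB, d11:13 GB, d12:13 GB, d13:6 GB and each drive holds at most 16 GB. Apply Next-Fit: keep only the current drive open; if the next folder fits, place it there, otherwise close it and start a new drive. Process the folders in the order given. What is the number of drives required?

Put d1 (5 GB) in drive 1; 11 GB remain.
Put d2 (13 GB) in drive 2; 3 GB remain.
Put d3 (11 GB) in drive 3; 5 GB remain.
Put d4 (10 GB) in drive 4; 6 GB remain.
Put d5 (12 GB) in drive 5; 4 GB remain.
Put d6 (10 GB) in drive 6; 6 GB remain.
Put d7 (10 GB) in drive 7; 6 GB remain.
Put d8 (5 GB) in drive 7; 1 GB remain.
Put d9 (13 GB) in drive 8; 3 GB remain.
Put d10 (13 GB) in drive 9; 3 GB remain.
Put d11 (13 GB) in drive 10; 3 GB remain.
Put d12 (13 GB) in drive 11; 3 GB remain.
Put d13 (6 GB) in drive 12; 10 GB remain.
Final drives: [5] [13] [11] [10] [12] [10] [10,5] [13] [13] [13] [13] [6].

12 drives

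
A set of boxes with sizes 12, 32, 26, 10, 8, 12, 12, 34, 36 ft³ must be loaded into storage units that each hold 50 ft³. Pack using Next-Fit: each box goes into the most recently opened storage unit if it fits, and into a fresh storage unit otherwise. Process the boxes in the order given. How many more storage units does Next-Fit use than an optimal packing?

1

Next-Fit: [12,32] [26,10,8] [12,12] [34] [36] → 5 storage units.
Total size 182 ft³; any packing needs at least ⌈182/50⌉ = 4 storage units.
An optimal packing achieves that bound: [36,12] [34,12] [32,12] [26,10,8] → 4 storage units.
Excess: 5 − 4 = 1.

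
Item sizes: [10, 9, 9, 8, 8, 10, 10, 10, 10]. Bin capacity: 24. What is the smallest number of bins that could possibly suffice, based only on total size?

4

Total size = 10 + 9 + 9 + 8 + 8 + 10 + 10 + 10 + 10 = 84.
⌈84 / 24⌉ = 4.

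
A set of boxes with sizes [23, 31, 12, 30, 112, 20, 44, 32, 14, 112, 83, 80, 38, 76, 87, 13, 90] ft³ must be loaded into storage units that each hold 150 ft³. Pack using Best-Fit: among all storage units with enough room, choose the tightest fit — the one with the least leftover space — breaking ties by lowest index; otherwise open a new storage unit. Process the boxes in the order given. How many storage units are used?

8

Put 23 ft³ in storage unit 1; 127 ft³ remain.
Put 31 ft³ in storage unit 1; 96 ft³ remain.
Put 12 ft³ in storage unit 1; 84 ft³ remain.
Put 30 ft³ in storage unit 1; 54 ft³ remain.
Put 112 ft³ in storage unit 2; 38 ft³ remain.
Put 20 ft³ in storage unit 2; 18 ft³ remain.
Put 44 ft³ in storage unit 1; 10 ft³ remain.
Put 32 ft³ in storage unit 3; 118 ft³ remain.
Put 14 ft³ in storage unit 2; 4 ft³ remain.
Put 112 ft³ in storage unit 3; 6 ft³ remain.
Put 83 ft³ in storage unit 4; 67 ft³ remain.
Put 80 ft³ in storage unit 5; 70 ft³ remain.
Put 38 ft³ in storage unit 4; 29 ft³ remain.
Put 76 ft³ in storage unit 6; 74 ft³ remain.
Put 87 ft³ in storage unit 7; 63 ft³ remain.
Put 13 ft³ in storage unit 4; 16 ft³ remain.
Put 90 ft³ in storage unit 8; 60 ft³ remain.
Final storage units: [23,31,12,30,44] [112,20,14] [32,112] [83,38,13] [80] [76] [87] [90].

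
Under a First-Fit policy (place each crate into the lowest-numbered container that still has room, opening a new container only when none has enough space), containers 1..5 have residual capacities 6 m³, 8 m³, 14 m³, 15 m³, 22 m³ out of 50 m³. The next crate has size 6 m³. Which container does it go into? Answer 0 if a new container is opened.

1

Containers with room: container 1 (6 m³), container 2 (8 m³), container 3 (14 m³), container 4 (15 m³), container 5 (22 m³).
The first with room is container 1.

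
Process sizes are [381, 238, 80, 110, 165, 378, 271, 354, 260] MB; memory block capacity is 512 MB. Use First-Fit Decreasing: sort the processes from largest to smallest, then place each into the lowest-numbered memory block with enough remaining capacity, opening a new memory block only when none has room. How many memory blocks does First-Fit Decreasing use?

5

Sorted descending: 381, 378, 354, 271, 260, 238, 165, 110, 80.
381 MB → memory block 1 (remaining 131 MB)
378 MB → memory block 2 (remaining 134 MB)
354 MB → memory block 3 (remaining 158 MB)
271 MB → memory block 4 (remaining 241 MB)
260 MB → memory block 5 (remaining 252 MB)
238 MB → memory block 4 (remaining 3 MB)
165 MB → memory block 5 (remaining 87 MB)
110 MB → memory block 1 (remaining 21 MB)
80 MB → memory block 2 (remaining 54 MB)
Final memory blocks: [381,110] [378,80] [354] [271,238] [260,165].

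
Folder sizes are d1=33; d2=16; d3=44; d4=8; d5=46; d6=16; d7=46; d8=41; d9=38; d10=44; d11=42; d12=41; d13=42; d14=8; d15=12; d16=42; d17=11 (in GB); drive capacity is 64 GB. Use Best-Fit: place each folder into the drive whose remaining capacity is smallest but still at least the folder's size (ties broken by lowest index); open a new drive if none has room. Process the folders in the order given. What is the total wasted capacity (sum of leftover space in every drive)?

Put d1 (33 GB) in drive 1; 31 GB remain.
Put d2 (16 GB) in drive 1; 15 GB remain.
Put d3 (44 GB) in drive 2; 20 GB remain.
Put d4 (8 GB) in drive 1; 7 GB remain.
Put d5 (46 GB) in drive 3; 18 GB remain.
Put d6 (16 GB) in drive 3; 2 GB remain.
Put d7 (46 GB) in drive 4; 18 GB remain.
Put d8 (41 GB) in drive 5; 23 GB remain.
Put d9 (38 GB) in drive 6; 26 GB remain.
Put d10 (44 GB) in drive 7; 20 GB remain.
Put d11 (42 GB) in drive 8; 22 GB remain.
Put d12 (41 GB) in drive 9; 23 GB remain.
Put d13 (42 GB) in drive 10; 22 GB remain.
Put d14 (8 GB) in drive 4; 10 GB remain.
Put d15 (12 GB) in drive 2; 8 GB remain.
Put d16 (42 GB) in drive 11; 22 GB remain.
Put d17 (11 GB) in drive 7; 9 GB remain.
11 drives × 64 GB = 704 GB; used 530 GB; unused 174 GB.

174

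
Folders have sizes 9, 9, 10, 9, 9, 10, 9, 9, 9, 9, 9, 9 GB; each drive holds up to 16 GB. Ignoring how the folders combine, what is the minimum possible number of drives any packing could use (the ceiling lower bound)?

7

Total size = 9 + 9 + 10 + 9 + 9 + 10 + 9 + 9 + 9 + 9 + 9 + 9 = 110 GB.
⌈110 / 16⌉ = 7.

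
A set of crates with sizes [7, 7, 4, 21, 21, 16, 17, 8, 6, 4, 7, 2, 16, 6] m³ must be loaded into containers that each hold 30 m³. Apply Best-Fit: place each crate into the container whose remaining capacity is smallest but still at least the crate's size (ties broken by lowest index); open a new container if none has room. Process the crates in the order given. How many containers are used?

container 1: place 7 m³, 23 m³ left
container 1: place 7 m³, 16 m³ left
container 1: place 4 m³, 12 m³ left
container 2: place 21 m³, 9 m³ left
container 3: place 21 m³, 9 m³ left
container 4: place 16 m³, 14 m³ left
container 5: place 17 m³, 13 m³ left
container 2: place 8 m³, 1 m³ left
container 3: place 6 m³, 3 m³ left
container 1: place 4 m³, 8 m³ left
container 1: place 7 m³, 1 m³ left
container 3: place 2 m³, 1 m³ left
container 6: place 16 m³, 14 m³ left
container 5: place 6 m³, 7 m³ left
Final containers: [7,7,4,4,7] [21,8] [21,6,2] [16] [17,6] [16].

6 containers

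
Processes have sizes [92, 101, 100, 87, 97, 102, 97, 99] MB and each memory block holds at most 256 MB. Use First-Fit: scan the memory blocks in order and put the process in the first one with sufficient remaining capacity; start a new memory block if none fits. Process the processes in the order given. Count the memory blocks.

4

memory block 1: place 92 MB, 164 MB left
memory block 1: place 101 MB, 63 MB left
memory block 2: place 100 MB, 156 MB left
memory block 2: place 87 MB, 69 MB left
memory block 3: place 97 MB, 159 MB left
memory block 3: place 102 MB, 57 MB left
memory block 4: place 97 MB, 159 MB left
memory block 4: place 99 MB, 60 MB left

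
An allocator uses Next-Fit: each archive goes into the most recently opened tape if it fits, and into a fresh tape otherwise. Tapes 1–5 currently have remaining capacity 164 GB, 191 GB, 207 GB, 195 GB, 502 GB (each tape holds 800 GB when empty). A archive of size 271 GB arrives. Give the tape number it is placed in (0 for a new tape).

Next-Fit only looks at tape 5, which has 502 GB free.
271 GB fits there.

5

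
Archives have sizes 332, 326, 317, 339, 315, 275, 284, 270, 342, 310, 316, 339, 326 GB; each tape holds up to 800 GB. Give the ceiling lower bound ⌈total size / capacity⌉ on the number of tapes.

Total size = 332 + 326 + 317 + 339 + 315 + 275 + 284 + 270 + 342 + 310 + 316 + 339 + 326 = 4091 GB.
⌈4091 / 800⌉ = 6.

6 tapes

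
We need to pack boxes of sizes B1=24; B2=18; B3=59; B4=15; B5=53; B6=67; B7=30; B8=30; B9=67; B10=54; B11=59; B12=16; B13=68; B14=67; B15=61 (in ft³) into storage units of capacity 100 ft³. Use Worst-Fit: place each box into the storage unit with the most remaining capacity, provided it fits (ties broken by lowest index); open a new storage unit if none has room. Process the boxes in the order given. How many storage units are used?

10 storage units

storage unit 1: place B1 (24 ft³), 76 ft³ left
storage unit 1: place B2 (18 ft³), 58 ft³ left
storage unit 2: place B3 (59 ft³), 41 ft³ left
storage unit 1: place B4 (15 ft³), 43 ft³ left
storage unit 3: place B5 (53 ft³), 47 ft³ left
storage unit 4: place B6 (67 ft³), 33 ft³ left
storage unit 3: place B7 (30 ft³), 17 ft³ left
storage unit 1: place B8 (30 ft³), 13 ft³ left
storage unit 5: place B9 (67 ft³), 33 ft³ left
storage unit 6: place B10 (54 ft³), 46 ft³ left
storage unit 7: place B11 (59 ft³), 41 ft³ left
storage unit 6: place B12 (16 ft³), 30 ft³ left
storage unit 8: place B13 (68 ft³), 32 ft³ left
storage unit 9: place B14 (67 ft³), 33 ft³ left
storage unit 10: place B15 (61 ft³), 39 ft³ left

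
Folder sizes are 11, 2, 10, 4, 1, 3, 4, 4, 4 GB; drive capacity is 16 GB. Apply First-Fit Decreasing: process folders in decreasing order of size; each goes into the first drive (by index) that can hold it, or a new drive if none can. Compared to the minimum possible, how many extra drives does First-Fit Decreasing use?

0

First-Fit Decreasing: [11,4,1] [10,4,2] [4,4,3] → 3 drives.
Total size 43 GB; any packing needs at least ⌈43/16⌉ = 3 drives.
So 3 is already optimal.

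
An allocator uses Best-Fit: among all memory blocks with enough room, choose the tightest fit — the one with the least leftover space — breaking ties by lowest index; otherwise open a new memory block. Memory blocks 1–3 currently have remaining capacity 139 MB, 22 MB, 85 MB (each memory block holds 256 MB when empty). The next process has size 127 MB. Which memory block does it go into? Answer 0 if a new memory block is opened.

1

Memory blocks with room: memory block 1 (139 MB).
Tightest fit is memory block 1 with 139 MB free.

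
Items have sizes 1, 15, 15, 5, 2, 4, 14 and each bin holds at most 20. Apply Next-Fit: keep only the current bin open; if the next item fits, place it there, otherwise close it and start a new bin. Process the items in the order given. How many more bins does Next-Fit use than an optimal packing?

Next-Fit: [1,15] [15,5] [2,4,14] → 3 bins.
Total size 56; any packing needs at least ⌈56/20⌉ = 3 bins.
So 3 is already optimal.

0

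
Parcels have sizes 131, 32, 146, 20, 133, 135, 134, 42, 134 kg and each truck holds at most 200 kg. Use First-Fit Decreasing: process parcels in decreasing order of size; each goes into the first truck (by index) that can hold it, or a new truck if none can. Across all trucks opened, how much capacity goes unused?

293

Sorted descending: 146, 135, 134, 134, 133, 131, 42, 32, 20.
146 kg → truck 1 (remaining 54 kg)
135 kg → truck 2 (remaining 65 kg)
134 kg → truck 3 (remaining 66 kg)
134 kg → truck 4 (remaining 66 kg)
133 kg → truck 5 (remaining 67 kg)
131 kg → truck 6 (remaining 69 kg)
42 kg → truck 1 (remaining 12 kg)
32 kg → truck 2 (remaining 33 kg)
20 kg → truck 2 (remaining 13 kg)
6 trucks × 200 kg = 1200 kg; used 907 kg; unused 293 kg.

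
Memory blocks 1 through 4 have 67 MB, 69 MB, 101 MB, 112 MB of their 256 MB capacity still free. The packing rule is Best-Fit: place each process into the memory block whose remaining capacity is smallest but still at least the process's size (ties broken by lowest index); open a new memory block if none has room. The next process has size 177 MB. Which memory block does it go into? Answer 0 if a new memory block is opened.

0

No memory block has ≥ 177 MB free, so a new memory block is opened.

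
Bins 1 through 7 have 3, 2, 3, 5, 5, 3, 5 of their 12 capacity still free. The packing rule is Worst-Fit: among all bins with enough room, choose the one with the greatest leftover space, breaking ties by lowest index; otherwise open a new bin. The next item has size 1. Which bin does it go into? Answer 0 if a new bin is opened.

Bins with room: bin 1 (3), bin 2 (2), bin 3 (3), bin 4 (5), bin 5 (5), bin 6 (3), bin 7 (5).
Most room is bin 4 with 5 free.

4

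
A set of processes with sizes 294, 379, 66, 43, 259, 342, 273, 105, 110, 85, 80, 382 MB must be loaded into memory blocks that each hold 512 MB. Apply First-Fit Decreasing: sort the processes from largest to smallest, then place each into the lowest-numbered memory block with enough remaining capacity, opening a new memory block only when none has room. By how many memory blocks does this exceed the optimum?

First-Fit Decreasing: [382,110] [379,105] [342,85,80] [294,66,43] [273] [259] → 6 memory blocks.
6 processes exceed 256 MB (half the capacity), and no two of those can share a memory block, so at least 6 memory blocks are needed.
So 6 is already optimal.

0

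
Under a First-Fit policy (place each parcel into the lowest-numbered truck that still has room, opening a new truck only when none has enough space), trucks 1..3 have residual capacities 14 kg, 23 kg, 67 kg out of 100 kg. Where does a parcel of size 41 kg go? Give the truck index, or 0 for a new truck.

3

Trucks with room: truck 3 (67 kg).
The first with room is truck 3.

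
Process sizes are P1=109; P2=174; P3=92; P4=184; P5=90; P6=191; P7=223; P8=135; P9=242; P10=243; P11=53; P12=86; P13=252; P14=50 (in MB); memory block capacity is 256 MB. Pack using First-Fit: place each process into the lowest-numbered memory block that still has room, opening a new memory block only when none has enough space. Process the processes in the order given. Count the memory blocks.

10 memory blocks

Put P1 (109 MB) in memory block 1; 147 MB remain.
Put P2 (174 MB) in memory block 2; 82 MB remain.
Put P3 (92 MB) in memory block 1; 55 MB remain.
Put P4 (184 MB) in memory block 3; 72 MB remain.
Put P5 (90 MB) in memory block 4; 166 MB remain.
Put P6 (191 MB) in memory block 5; 65 MB remain.
Put P7 (223 MB) in memory block 6; 33 MB remain.
Put P8 (135 MB) in memory block 4; 31 MB remain.
Put P9 (242 MB) in memory block 7; 14 MB remain.
Put P10 (243 MB) in memory block 8; 13 MB remain.
Put P11 (53 MB) in memory block 1; 2 MB remain.
Put P12 (86 MB) in memory block 9; 170 MB remain.
Put P13 (252 MB) in memory block 10; 4 MB remain.
Put P14 (50 MB) in memory block 2; 32 MB remain.
Final memory blocks: [109,92,53] [174,50] [184] [90,135] [191] [223] [242] [243] [86] [252].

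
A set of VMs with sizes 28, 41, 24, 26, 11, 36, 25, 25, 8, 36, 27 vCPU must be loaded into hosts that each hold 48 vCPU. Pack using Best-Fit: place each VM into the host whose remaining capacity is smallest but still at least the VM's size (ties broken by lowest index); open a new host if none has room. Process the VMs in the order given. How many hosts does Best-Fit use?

9 hosts

host 1: place 28 vCPU, 20 vCPU left
host 2: place 41 vCPU, 7 vCPU left
host 3: place 24 vCPU, 24 vCPU left
host 4: place 26 vCPU, 22 vCPU left
host 1: place 11 vCPU, 9 vCPU left
host 5: place 36 vCPU, 12 vCPU left
host 6: place 25 vCPU, 23 vCPU left
host 7: place 25 vCPU, 23 vCPU left
host 1: place 8 vCPU, 1 vCPU left
host 8: place 36 vCPU, 12 vCPU left
host 9: place 27 vCPU, 21 vCPU left
Final hosts: [28,11,8] [41] [24] [26] [36] [25] [25] [36] [27].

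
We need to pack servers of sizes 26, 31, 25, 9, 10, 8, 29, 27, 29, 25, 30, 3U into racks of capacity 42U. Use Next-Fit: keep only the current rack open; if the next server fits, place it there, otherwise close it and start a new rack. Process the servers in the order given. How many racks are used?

9

Put 26U in rack 1; 16U remain.
Put 31U in rack 2; 11U remain.
Put 25U in rack 3; 17U remain.
Put 9U in rack 3; 8U remain.
Put 10U in rack 4; 32U remain.
Put 8U in rack 4; 24U remain.
Put 29U in rack 5; 13U remain.
Put 27U in rack 6; 15U remain.
Put 29U in rack 7; 13U remain.
Put 25U in rack 8; 17U remain.
Put 30U in rack 9; 12U remain.
Put 3U in rack 9; 9U remain.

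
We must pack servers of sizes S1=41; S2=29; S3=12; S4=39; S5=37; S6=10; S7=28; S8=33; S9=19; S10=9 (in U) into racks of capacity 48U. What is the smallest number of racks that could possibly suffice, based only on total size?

6 racks

Total size = 41 + 29 + 12 + 39 + 37 + 10 + 28 + 33 + 19 + 9 = 257U.
⌈257 / 48⌉ = 6.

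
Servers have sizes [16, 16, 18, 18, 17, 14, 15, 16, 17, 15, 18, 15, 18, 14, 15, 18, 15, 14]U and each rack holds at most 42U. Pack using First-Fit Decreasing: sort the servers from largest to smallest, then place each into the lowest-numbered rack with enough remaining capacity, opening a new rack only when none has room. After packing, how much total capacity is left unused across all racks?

89

Sorted descending: 18, 18, 18, 18, 18, 17, 17, 16, 16, 16, 15, 15, 15, 15, 15, 14, 14, 14.
18U → rack 1 (remaining 24U)
18U → rack 1 (remaining 6U)
18U → rack 2 (remaining 24U)
18U → rack 2 (remaining 6U)
18U → rack 3 (remaining 24U)
17U → rack 3 (remaining 7U)
17U → rack 4 (remaining 25U)
16U → rack 4 (remaining 9U)
16U → rack 5 (remaining 26U)
16U → rack 5 (remaining 10U)
15U → rack 6 (remaining 27U)
15U → rack 6 (remaining 12U)
15U → rack 7 (remaining 27U)
15U → rack 7 (remaining 12U)
15U → rack 8 (remaining 27U)
14U → rack 8 (remaining 13U)
14U → rack 9 (remaining 28U)
14U → rack 9 (remaining 14U)
9 racks × 42U = 378U; used 289U; unused 89U.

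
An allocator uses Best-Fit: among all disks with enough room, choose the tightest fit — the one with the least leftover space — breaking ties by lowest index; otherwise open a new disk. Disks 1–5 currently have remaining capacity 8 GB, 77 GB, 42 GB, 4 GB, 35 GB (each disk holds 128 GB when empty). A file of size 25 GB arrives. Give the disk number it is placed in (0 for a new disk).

5

Disks with room: disk 2 (77 GB), disk 3 (42 GB), disk 5 (35 GB).
Tightest fit is disk 5 with 35 GB free.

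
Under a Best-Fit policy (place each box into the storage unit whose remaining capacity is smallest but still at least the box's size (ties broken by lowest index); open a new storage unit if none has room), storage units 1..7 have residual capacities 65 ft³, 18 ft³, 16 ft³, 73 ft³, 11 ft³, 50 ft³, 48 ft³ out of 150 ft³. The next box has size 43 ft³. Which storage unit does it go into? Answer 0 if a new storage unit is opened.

Storage units with room: storage unit 1 (65 ft³), storage unit 4 (73 ft³), storage unit 6 (50 ft³), storage unit 7 (48 ft³).
Tightest fit is storage unit 7 with 48 ft³ free.

7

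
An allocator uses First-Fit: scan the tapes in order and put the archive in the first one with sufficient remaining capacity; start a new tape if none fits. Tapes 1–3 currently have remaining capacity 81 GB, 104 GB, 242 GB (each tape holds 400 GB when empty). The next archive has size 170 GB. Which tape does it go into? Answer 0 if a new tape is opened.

Tapes with room: tape 3 (242 GB).
The first with room is tape 3.

3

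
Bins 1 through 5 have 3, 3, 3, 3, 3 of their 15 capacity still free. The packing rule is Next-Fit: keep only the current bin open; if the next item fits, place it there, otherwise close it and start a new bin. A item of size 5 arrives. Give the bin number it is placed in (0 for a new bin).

Next-Fit only looks at bin 5, which has 3 free.
5 does not fit, so a new bin is opened.

0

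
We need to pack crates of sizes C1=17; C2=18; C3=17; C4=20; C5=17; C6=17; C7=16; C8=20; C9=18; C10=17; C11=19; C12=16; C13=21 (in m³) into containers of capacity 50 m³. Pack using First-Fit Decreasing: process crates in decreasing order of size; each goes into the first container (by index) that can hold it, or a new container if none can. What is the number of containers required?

Sorted descending: 21, 20, 20, 19, 18, 18, 17, 17, 17, 17, 17, 16, 16.
container 1: place 21 m³, 29 m³ left
container 1: place 20 m³, 9 m³ left
container 2: place 20 m³, 30 m³ left
container 2: place 19 m³, 11 m³ left
container 3: place 18 m³, 32 m³ left
container 3: place 18 m³, 14 m³ left
container 4: place 17 m³, 33 m³ left
container 4: place 17 m³, 16 m³ left
container 5: place 17 m³, 33 m³ left
container 5: place 17 m³, 16 m³ left
container 6: place 17 m³, 33 m³ left
container 4: place 16 m³, 0 m³ left
container 5: place 16 m³, 0 m³ left
Final containers: [21,20] [20,19] [18,18] [17,17,16] [17,17,16] [17].

6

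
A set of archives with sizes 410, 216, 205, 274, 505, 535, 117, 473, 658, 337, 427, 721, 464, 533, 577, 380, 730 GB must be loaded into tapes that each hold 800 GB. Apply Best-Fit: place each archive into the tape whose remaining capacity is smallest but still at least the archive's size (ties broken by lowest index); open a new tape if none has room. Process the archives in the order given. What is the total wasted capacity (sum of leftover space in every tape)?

2838

tape 1: place 410 GB, 390 GB left
tape 1: place 216 GB, 174 GB left
tape 2: place 205 GB, 595 GB left
tape 2: place 274 GB, 321 GB left
tape 3: place 505 GB, 295 GB left
tape 4: place 535 GB, 265 GB left
tape 1: place 117 GB, 57 GB left
tape 5: place 473 GB, 327 GB left
tape 6: place 658 GB, 142 GB left
tape 7: place 337 GB, 463 GB left
tape 7: place 427 GB, 36 GB left
tape 8: place 721 GB, 79 GB left
tape 9: place 464 GB, 336 GB left
tape 10: place 533 GB, 267 GB left
tape 11: place 577 GB, 223 GB left
tape 12: place 380 GB, 420 GB left
tape 13: place 730 GB, 70 GB left
13 tapes × 800 GB = 10400 GB; used 7562 GB; unused 2838 GB.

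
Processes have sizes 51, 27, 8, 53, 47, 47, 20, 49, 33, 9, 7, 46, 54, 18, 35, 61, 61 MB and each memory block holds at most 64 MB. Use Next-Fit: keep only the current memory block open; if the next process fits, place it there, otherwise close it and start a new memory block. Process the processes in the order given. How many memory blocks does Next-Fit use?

51 MB → memory block 1 (remaining 13 MB)
27 MB → memory block 2 (remaining 37 MB)
8 MB → memory block 2 (remaining 29 MB)
53 MB → memory block 3 (remaining 11 MB)
47 MB → memory block 4 (remaining 17 MB)
47 MB → memory block 5 (remaining 17 MB)
20 MB → memory block 6 (remaining 44 MB)
49 MB → memory block 7 (remaining 15 MB)
33 MB → memory block 8 (remaining 31 MB)
9 MB → memory block 8 (remaining 22 MB)
7 MB → memory block 8 (remaining 15 MB)
46 MB → memory block 9 (remaining 18 MB)
54 MB → memory block 10 (remaining 10 MB)
18 MB → memory block 11 (remaining 46 MB)
35 MB → memory block 11 (remaining 11 MB)
61 MB → memory block 12 (remaining 3 MB)
61 MB → memory block 13 (remaining 3 MB)

13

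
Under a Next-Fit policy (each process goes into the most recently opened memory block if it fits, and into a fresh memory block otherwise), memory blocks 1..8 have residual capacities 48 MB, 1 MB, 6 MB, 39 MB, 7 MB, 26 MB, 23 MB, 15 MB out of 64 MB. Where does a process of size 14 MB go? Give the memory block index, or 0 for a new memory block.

8

Next-Fit only looks at memory block 8, which has 15 MB free.
14 MB fits there.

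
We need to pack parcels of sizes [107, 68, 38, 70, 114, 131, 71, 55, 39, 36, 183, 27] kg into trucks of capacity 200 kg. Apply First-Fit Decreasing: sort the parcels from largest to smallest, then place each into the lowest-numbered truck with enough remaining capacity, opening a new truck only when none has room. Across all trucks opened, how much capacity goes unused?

61

Sorted descending: 183, 131, 114, 107, 71, 70, 68, 55, 39, 38, 36, 27.
183 kg → truck 1 (remaining 17 kg)
131 kg → truck 2 (remaining 69 kg)
114 kg → truck 3 (remaining 86 kg)
107 kg → truck 4 (remaining 93 kg)
71 kg → truck 3 (remaining 15 kg)
70 kg → truck 4 (remaining 23 kg)
68 kg → truck 2 (remaining 1 kg)
55 kg → truck 5 (remaining 145 kg)
39 kg → truck 5 (remaining 106 kg)
38 kg → truck 5 (remaining 68 kg)
36 kg → truck 5 (remaining 32 kg)
27 kg → truck 5 (remaining 5 kg)
5 trucks × 200 kg = 1000 kg; used 939 kg; unused 61 kg.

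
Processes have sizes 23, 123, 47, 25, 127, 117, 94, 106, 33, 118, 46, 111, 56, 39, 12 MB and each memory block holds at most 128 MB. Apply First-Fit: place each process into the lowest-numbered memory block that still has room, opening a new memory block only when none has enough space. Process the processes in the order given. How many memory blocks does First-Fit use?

memory block 1: place 23 MB, 105 MB left
memory block 2: place 123 MB, 5 MB left
memory block 1: place 47 MB, 58 MB left
memory block 1: place 25 MB, 33 MB left
memory block 3: place 127 MB, 1 MB left
memory block 4: place 117 MB, 11 MB left
memory block 5: place 94 MB, 34 MB left
memory block 6: place 106 MB, 22 MB left
memory block 1: place 33 MB, 0 MB left
memory block 7: place 118 MB, 10 MB left
memory block 8: place 46 MB, 82 MB left
memory block 9: place 111 MB, 17 MB left
memory block 8: place 56 MB, 26 MB left
memory block 10: place 39 MB, 89 MB left
memory block 5: place 12 MB, 22 MB left
Final memory blocks: [23,47,25,33] [123] [127] [117] [94,12] [106] [118] [46,56] [111] [39].

10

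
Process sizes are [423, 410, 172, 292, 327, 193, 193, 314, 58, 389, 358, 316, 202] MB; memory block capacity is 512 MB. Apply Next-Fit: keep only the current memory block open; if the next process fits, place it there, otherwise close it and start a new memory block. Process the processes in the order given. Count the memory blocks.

memory block 1: place 423 MB, 89 MB left
memory block 2: place 410 MB, 102 MB left
memory block 3: place 172 MB, 340 MB left
memory block 3: place 292 MB, 48 MB left
memory block 4: place 327 MB, 185 MB left
memory block 5: place 193 MB, 319 MB left
memory block 5: place 193 MB, 126 MB left
memory block 6: place 314 MB, 198 MB left
memory block 6: place 58 MB, 140 MB left
memory block 7: place 389 MB, 123 MB left
memory block 8: place 358 MB, 154 MB left
memory block 9: place 316 MB, 196 MB left
memory block 10: place 202 MB, 310 MB left

10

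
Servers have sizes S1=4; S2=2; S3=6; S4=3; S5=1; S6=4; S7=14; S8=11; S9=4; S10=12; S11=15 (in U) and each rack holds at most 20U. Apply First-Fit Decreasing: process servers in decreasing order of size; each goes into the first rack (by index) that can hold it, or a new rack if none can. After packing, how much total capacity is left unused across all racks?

Sorted descending: 15, 14, 12, 11, 6, 4, 4, 4, 3, 2, 1.
Put 15U in rack 1; 5U remain.
Put 14U in rack 2; 6U remain.
Put 12U in rack 3; 8U remain.
Put 11U in rack 4; 9U remain.
Put 6U in rack 2; 0U remain.
Put 4U in rack 1; 1U remain.
Put 4U in rack 3; 4U remain.
Put 4U in rack 3; 0U remain.
Put 3U in rack 4; 6U remain.
Put 2U in rack 4; 4U remain.
Put 1U in rack 1; 0U remain.
4 racks × 20U = 80U; used 76U; unused 4U.

4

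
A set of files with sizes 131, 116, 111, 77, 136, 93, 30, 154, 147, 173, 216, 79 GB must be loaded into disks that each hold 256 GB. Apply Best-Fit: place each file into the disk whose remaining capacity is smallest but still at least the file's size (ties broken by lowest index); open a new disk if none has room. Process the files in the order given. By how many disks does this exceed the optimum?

Best-Fit: [131,116] [111,77,30] [136,93] [154] [147] [173,79] [216] → 7 disks.
Total size 1463 GB; any packing needs at least ⌈1463/256⌉ = 6 disks.
An optimal packing achieves that bound: [216,30] [173,79] [154,93] [147,77] [136,116] [131,111] → 6 disks.
Excess: 7 − 6 = 1.

1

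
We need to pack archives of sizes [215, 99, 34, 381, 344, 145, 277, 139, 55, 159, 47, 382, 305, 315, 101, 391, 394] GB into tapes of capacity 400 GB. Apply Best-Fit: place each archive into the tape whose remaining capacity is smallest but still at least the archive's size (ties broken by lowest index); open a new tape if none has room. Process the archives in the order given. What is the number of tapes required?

tape 1: place 215 GB, 185 GB left
tape 1: place 99 GB, 86 GB left
tape 1: place 34 GB, 52 GB left
tape 2: place 381 GB, 19 GB left
tape 3: place 344 GB, 56 GB left
tape 4: place 145 GB, 255 GB left
tape 5: place 277 GB, 123 GB left
tape 4: place 139 GB, 116 GB left
tape 3: place 55 GB, 1 GB left
tape 6: place 159 GB, 241 GB left
tape 1: place 47 GB, 5 GB left
tape 7: place 382 GB, 18 GB left
tape 8: place 305 GB, 95 GB left
tape 9: place 315 GB, 85 GB left
tape 4: place 101 GB, 15 GB left
tape 10: place 391 GB, 9 GB left
tape 11: place 394 GB, 6 GB left
Final tapes: [215,99,34,47] [381] [344,55] [145,139,101] [277] [159] [382] [305] [315] [391] [394].

11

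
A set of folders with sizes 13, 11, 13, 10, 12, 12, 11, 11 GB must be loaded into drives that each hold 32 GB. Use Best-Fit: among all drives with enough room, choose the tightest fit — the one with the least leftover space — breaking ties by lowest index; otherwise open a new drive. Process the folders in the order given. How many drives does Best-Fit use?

drive 1: place 13 GB, 19 GB left
drive 1: place 11 GB, 8 GB left
drive 2: place 13 GB, 19 GB left
drive 2: place 10 GB, 9 GB left
drive 3: place 12 GB, 20 GB left
drive 3: place 12 GB, 8 GB left
drive 4: place 11 GB, 21 GB left
drive 4: place 11 GB, 10 GB left
Final drives: [13,11] [13,10] [12,12] [11,11].

4 drives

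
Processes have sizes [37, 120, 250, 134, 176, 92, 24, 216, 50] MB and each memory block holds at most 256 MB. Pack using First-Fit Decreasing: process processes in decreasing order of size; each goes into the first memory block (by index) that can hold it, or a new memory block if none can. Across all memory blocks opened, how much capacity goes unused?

Sorted descending: 250, 216, 176, 134, 120, 92, 50, 37, 24.
memory block 1: place 250 MB, 6 MB left
memory block 2: place 216 MB, 40 MB left
memory block 3: place 176 MB, 80 MB left
memory block 4: place 134 MB, 122 MB left
memory block 4: place 120 MB, 2 MB left
memory block 5: place 92 MB, 164 MB left
memory block 3: place 50 MB, 30 MB left
memory block 2: place 37 MB, 3 MB left
memory block 3: place 24 MB, 6 MB left
5 memory blocks × 256 MB = 1280 MB; used 1099 MB; unused 181 MB.

181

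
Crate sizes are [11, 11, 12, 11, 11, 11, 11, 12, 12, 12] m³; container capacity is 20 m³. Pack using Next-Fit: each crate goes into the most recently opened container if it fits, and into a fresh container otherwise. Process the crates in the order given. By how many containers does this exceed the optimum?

0

Next-Fit: [11] [11] [12] [11] [11] [11] [11] [12] [12] [12] → 10 containers.
10 crates exceed 10 m³ (half the capacity), and no two of those can share a container, so at least 10 containers are needed.
So 10 is already optimal.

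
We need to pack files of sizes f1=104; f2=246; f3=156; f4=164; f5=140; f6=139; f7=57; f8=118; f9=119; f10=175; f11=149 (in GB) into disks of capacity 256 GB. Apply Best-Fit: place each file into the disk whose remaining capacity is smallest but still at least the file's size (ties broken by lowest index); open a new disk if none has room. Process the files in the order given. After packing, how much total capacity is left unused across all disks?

481

Put f1 (104 GB) in disk 1; 152 GB remain.
Put f2 (246 GB) in disk 2; 10 GB remain.
Put f3 (156 GB) in disk 3; 100 GB remain.
Put f4 (164 GB) in disk 4; 92 GB remain.
Put f5 (140 GB) in disk 1; 12 GB remain.
Put f6 (139 GB) in disk 5; 117 GB remain.
Put f7 (57 GB) in disk 4; 35 GB remain.
Put f8 (118 GB) in disk 6; 138 GB remain.
Put f9 (119 GB) in disk 6; 19 GB remain.
Put f10 (175 GB) in disk 7; 81 GB remain.
Put f11 (149 GB) in disk 8; 107 GB remain.
8 disks × 256 GB = 2048 GB; used 1567 GB; unused 481 GB.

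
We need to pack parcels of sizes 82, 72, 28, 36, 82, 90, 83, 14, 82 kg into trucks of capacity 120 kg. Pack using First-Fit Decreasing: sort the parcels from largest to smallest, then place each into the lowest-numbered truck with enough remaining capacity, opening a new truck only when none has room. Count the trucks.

6 trucks

Sorted descending: 90, 83, 82, 82, 82, 72, 36, 28, 14.
90 kg → truck 1 (remaining 30 kg)
83 kg → truck 2 (remaining 37 kg)
82 kg → truck 3 (remaining 38 kg)
82 kg → truck 4 (remaining 38 kg)
82 kg → truck 5 (remaining 38 kg)
72 kg → truck 6 (remaining 48 kg)
36 kg → truck 2 (remaining 1 kg)
28 kg → truck 1 (remaining 2 kg)
14 kg → truck 3 (remaining 24 kg)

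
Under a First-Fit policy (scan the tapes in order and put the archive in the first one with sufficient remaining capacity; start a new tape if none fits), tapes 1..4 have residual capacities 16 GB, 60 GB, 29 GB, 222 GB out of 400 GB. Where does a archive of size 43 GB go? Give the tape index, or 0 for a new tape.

Tapes with room: tape 2 (60 GB), tape 4 (222 GB).
The first with room is tape 2.

2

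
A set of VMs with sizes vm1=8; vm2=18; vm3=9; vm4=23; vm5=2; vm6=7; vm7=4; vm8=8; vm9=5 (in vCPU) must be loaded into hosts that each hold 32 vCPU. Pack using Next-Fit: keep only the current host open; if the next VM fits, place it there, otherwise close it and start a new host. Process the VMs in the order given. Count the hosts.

Put vm1 (8 vCPU) in host 1; 24 vCPU remain.
Put vm2 (18 vCPU) in host 1; 6 vCPU remain.
Put vm3 (9 vCPU) in host 2; 23 vCPU remain.
Put vm4 (23 vCPU) in host 2; 0 vCPU remain.
Put vm5 (2 vCPU) in host 3; 30 vCPU remain.
Put vm6 (7 vCPU) in host 3; 23 vCPU remain.
Put vm7 (4 vCPU) in host 3; 19 vCPU remain.
Put vm8 (8 vCPU) in host 3; 11 vCPU remain.
Put vm9 (5 vCPU) in host 3; 6 vCPU remain.

3 hosts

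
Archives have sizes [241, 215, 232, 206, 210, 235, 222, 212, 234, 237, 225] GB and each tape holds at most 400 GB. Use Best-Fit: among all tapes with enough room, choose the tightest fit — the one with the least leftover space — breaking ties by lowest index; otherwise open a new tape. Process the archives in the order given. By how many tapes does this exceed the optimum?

0

Best-Fit: [241] [215] [232] [206] [210] [235] [222] [212] [234] [237] [225] → 11 tapes.
11 archives exceed 200 GB (half the capacity), and no two of those can share a tape, so at least 11 tapes are needed.
So 11 is already optimal.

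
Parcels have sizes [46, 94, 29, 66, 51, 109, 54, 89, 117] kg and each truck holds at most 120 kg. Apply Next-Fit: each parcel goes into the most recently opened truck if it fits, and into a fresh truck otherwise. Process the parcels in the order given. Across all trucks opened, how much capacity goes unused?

305

truck 1: place 46 kg, 74 kg left
truck 2: place 94 kg, 26 kg left
truck 3: place 29 kg, 91 kg left
truck 3: place 66 kg, 25 kg left
truck 4: place 51 kg, 69 kg left
truck 5: place 109 kg, 11 kg left
truck 6: place 54 kg, 66 kg left
truck 7: place 89 kg, 31 kg left
truck 8: place 117 kg, 3 kg left
8 trucks × 120 kg = 960 kg; used 655 kg; unused 305 kg.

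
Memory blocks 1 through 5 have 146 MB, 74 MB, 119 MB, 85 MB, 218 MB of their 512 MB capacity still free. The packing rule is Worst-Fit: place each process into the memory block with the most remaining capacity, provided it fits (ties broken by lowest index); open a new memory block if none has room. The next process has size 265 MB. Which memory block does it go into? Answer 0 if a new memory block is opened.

No memory block has ≥ 265 MB free, so a new memory block is opened.

0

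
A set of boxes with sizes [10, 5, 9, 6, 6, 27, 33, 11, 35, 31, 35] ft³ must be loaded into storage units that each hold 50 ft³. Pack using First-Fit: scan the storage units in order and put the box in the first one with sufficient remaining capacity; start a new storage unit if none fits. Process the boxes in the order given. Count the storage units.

Put 10 ft³ in storage unit 1; 40 ft³ remain.
Put 5 ft³ in storage unit 1; 35 ft³ remain.
Put 9 ft³ in storage unit 1; 26 ft³ remain.
Put 6 ft³ in storage unit 1; 20 ft³ remain.
Put 6 ft³ in storage unit 1; 14 ft³ remain.
Put 27 ft³ in storage unit 2; 23 ft³ remain.
Put 33 ft³ in storage unit 3; 17 ft³ remain.
Put 11 ft³ in storage unit 1; 3 ft³ remain.
Put 35 ft³ in storage unit 4; 15 ft³ remain.
Put 31 ft³ in storage unit 5; 19 ft³ remain.
Put 35 ft³ in storage unit 6; 15 ft³ remain.
Final storage units: [10,5,9,6,6,11] [27] [33] [35] [31] [35].

6 storage units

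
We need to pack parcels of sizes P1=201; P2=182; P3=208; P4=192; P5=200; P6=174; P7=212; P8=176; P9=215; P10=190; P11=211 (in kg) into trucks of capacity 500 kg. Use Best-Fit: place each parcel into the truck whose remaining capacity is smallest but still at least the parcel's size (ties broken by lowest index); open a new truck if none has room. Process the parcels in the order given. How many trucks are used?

6

P1 (201 kg) → truck 1 (remaining 299 kg)
P2 (182 kg) → truck 1 (remaining 117 kg)
P3 (208 kg) → truck 2 (remaining 292 kg)
P4 (192 kg) → truck 2 (remaining 100 kg)
P5 (200 kg) → truck 3 (remaining 300 kg)
P6 (174 kg) → truck 3 (remaining 126 kg)
P7 (212 kg) → truck 4 (remaining 288 kg)
P8 (176 kg) → truck 4 (remaining 112 kg)
P9 (215 kg) → truck 5 (remaining 285 kg)
P10 (190 kg) → truck 5 (remaining 95 kg)
P11 (211 kg) → truck 6 (remaining 289 kg)
Final trucks: [201,182] [208,192] [200,174] [212,176] [215,190] [211].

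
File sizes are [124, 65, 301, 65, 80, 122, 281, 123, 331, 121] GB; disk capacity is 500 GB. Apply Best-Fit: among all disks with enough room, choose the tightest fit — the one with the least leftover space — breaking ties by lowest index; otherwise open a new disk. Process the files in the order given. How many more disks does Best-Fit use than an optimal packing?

Best-Fit: [124,65,301] [65,80,122] [281,123] [331,121] → 4 disks.
Total size 1613 GB; any packing needs at least ⌈1613/500⌉ = 4 disks.
So 4 is already optimal.

0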